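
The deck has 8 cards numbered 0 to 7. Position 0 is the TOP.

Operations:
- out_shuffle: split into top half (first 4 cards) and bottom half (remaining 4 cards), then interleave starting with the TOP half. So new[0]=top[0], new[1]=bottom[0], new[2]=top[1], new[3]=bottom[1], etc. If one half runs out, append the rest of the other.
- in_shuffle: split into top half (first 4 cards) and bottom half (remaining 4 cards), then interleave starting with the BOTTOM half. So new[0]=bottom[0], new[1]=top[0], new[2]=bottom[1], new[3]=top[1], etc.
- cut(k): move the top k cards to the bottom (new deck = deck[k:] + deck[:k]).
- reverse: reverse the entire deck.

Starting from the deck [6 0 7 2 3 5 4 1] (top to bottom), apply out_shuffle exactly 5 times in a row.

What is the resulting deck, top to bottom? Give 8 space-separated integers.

Answer: 6 7 3 4 0 2 5 1

Derivation:
After op 1 (out_shuffle): [6 3 0 5 7 4 2 1]
After op 2 (out_shuffle): [6 7 3 4 0 2 5 1]
After op 3 (out_shuffle): [6 0 7 2 3 5 4 1]
After op 4 (out_shuffle): [6 3 0 5 7 4 2 1]
After op 5 (out_shuffle): [6 7 3 4 0 2 5 1]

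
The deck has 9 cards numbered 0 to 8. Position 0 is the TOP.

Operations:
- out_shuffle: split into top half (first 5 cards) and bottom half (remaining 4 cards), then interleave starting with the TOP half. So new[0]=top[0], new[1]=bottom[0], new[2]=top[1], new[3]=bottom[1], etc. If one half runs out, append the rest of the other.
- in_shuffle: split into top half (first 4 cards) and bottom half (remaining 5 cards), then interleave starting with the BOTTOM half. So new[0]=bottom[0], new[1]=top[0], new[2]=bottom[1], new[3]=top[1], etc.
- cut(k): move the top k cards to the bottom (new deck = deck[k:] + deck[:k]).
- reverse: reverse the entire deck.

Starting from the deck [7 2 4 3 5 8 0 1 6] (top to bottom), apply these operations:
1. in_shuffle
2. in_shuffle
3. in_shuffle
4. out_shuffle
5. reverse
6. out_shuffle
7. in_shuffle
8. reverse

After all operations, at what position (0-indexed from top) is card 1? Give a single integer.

After op 1 (in_shuffle): [5 7 8 2 0 4 1 3 6]
After op 2 (in_shuffle): [0 5 4 7 1 8 3 2 6]
After op 3 (in_shuffle): [1 0 8 5 3 4 2 7 6]
After op 4 (out_shuffle): [1 4 0 2 8 7 5 6 3]
After op 5 (reverse): [3 6 5 7 8 2 0 4 1]
After op 6 (out_shuffle): [3 2 6 0 5 4 7 1 8]
After op 7 (in_shuffle): [5 3 4 2 7 6 1 0 8]
After op 8 (reverse): [8 0 1 6 7 2 4 3 5]
Card 1 is at position 2.

Answer: 2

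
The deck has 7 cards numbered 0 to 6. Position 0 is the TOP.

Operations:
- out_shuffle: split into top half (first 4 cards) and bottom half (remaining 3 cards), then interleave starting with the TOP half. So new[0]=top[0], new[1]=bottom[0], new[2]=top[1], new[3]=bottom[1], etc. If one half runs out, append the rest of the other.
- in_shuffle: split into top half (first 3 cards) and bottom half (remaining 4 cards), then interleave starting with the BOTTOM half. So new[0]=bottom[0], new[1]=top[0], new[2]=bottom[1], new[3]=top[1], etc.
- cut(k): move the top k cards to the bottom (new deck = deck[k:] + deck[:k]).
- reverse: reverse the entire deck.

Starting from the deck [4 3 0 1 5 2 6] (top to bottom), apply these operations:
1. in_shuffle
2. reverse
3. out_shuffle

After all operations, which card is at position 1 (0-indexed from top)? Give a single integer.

Answer: 5

Derivation:
After op 1 (in_shuffle): [1 4 5 3 2 0 6]
After op 2 (reverse): [6 0 2 3 5 4 1]
After op 3 (out_shuffle): [6 5 0 4 2 1 3]
Position 1: card 5.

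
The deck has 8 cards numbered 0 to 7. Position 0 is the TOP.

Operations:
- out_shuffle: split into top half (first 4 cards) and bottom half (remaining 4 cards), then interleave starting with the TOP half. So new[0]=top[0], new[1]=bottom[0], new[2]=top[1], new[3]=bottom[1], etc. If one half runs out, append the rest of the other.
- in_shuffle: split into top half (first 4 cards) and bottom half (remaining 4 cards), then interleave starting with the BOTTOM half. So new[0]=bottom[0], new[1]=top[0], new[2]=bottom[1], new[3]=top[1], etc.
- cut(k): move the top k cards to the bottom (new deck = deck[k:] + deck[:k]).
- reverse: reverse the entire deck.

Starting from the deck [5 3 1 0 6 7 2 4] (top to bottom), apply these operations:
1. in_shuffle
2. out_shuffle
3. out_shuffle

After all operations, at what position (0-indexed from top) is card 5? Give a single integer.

Answer: 4

Derivation:
After op 1 (in_shuffle): [6 5 7 3 2 1 4 0]
After op 2 (out_shuffle): [6 2 5 1 7 4 3 0]
After op 3 (out_shuffle): [6 7 2 4 5 3 1 0]
Card 5 is at position 4.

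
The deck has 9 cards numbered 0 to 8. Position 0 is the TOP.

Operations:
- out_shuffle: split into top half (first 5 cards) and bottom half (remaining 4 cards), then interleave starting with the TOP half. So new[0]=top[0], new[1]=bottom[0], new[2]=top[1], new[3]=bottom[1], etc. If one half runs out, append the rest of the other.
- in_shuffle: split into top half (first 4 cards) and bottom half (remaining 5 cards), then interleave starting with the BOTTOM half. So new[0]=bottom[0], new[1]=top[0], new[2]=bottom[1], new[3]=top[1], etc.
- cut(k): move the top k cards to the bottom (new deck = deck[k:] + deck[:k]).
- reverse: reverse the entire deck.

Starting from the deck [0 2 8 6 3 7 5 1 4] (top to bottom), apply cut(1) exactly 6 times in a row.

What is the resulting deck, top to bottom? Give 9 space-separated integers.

Answer: 5 1 4 0 2 8 6 3 7

Derivation:
After op 1 (cut(1)): [2 8 6 3 7 5 1 4 0]
After op 2 (cut(1)): [8 6 3 7 5 1 4 0 2]
After op 3 (cut(1)): [6 3 7 5 1 4 0 2 8]
After op 4 (cut(1)): [3 7 5 1 4 0 2 8 6]
After op 5 (cut(1)): [7 5 1 4 0 2 8 6 3]
After op 6 (cut(1)): [5 1 4 0 2 8 6 3 7]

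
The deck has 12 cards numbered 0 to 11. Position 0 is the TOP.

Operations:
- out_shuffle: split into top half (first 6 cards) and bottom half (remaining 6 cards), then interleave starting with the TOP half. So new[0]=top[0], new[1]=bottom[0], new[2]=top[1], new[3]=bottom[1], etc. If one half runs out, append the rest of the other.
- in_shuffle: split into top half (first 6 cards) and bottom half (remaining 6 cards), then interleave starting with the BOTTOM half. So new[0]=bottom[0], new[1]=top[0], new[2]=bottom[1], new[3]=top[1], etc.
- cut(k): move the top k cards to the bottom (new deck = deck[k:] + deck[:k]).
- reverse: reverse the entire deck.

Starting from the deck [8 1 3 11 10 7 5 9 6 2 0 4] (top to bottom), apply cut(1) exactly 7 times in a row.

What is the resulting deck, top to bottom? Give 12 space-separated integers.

Answer: 9 6 2 0 4 8 1 3 11 10 7 5

Derivation:
After op 1 (cut(1)): [1 3 11 10 7 5 9 6 2 0 4 8]
After op 2 (cut(1)): [3 11 10 7 5 9 6 2 0 4 8 1]
After op 3 (cut(1)): [11 10 7 5 9 6 2 0 4 8 1 3]
After op 4 (cut(1)): [10 7 5 9 6 2 0 4 8 1 3 11]
After op 5 (cut(1)): [7 5 9 6 2 0 4 8 1 3 11 10]
After op 6 (cut(1)): [5 9 6 2 0 4 8 1 3 11 10 7]
After op 7 (cut(1)): [9 6 2 0 4 8 1 3 11 10 7 5]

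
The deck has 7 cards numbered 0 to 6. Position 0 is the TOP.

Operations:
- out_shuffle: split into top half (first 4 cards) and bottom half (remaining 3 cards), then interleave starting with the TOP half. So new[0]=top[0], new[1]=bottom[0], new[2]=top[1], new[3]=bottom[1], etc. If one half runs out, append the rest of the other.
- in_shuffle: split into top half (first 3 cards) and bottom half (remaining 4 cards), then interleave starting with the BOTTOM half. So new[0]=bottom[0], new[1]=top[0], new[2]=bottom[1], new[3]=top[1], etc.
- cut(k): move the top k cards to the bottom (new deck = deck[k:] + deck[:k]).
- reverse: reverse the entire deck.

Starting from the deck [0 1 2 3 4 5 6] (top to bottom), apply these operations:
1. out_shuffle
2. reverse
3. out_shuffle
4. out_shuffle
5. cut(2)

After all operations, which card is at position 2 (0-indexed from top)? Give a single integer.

Answer: 6

Derivation:
After op 1 (out_shuffle): [0 4 1 5 2 6 3]
After op 2 (reverse): [3 6 2 5 1 4 0]
After op 3 (out_shuffle): [3 1 6 4 2 0 5]
After op 4 (out_shuffle): [3 2 1 0 6 5 4]
After op 5 (cut(2)): [1 0 6 5 4 3 2]
Position 2: card 6.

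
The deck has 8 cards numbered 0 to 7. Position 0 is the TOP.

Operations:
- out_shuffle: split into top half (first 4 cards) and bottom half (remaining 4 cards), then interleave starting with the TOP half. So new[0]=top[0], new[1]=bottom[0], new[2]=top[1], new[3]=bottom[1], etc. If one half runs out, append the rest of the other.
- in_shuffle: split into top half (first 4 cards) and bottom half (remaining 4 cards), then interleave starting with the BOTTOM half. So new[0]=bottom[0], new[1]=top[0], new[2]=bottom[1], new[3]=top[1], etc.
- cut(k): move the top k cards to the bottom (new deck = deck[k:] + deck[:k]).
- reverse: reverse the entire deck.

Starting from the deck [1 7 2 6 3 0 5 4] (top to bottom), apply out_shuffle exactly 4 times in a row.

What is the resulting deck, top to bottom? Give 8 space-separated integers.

After op 1 (out_shuffle): [1 3 7 0 2 5 6 4]
After op 2 (out_shuffle): [1 2 3 5 7 6 0 4]
After op 3 (out_shuffle): [1 7 2 6 3 0 5 4]
After op 4 (out_shuffle): [1 3 7 0 2 5 6 4]

Answer: 1 3 7 0 2 5 6 4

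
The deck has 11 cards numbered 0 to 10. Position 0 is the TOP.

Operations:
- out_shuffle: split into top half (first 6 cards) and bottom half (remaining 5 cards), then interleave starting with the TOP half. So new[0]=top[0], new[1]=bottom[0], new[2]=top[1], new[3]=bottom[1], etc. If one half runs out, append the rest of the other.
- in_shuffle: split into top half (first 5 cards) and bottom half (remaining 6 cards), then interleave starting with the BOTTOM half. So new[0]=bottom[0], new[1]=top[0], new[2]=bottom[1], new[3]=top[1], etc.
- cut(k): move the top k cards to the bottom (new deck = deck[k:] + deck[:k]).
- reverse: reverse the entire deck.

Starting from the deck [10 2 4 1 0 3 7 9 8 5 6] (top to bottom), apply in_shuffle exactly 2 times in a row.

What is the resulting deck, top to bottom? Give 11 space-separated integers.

Answer: 4 3 8 10 1 7 5 2 0 9 6

Derivation:
After op 1 (in_shuffle): [3 10 7 2 9 4 8 1 5 0 6]
After op 2 (in_shuffle): [4 3 8 10 1 7 5 2 0 9 6]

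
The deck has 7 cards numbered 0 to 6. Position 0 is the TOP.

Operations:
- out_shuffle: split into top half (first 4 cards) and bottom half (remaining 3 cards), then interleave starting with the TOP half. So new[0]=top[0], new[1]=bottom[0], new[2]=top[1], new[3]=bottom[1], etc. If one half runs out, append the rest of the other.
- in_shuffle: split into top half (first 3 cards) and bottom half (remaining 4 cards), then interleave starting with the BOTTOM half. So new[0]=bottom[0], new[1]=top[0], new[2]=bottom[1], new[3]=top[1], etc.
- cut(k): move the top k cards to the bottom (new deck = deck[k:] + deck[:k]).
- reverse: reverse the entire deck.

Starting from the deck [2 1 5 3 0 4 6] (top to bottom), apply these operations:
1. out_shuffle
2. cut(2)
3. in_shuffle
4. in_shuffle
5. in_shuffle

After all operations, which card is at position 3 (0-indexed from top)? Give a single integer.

Answer: 6

Derivation:
After op 1 (out_shuffle): [2 0 1 4 5 6 3]
After op 2 (cut(2)): [1 4 5 6 3 2 0]
After op 3 (in_shuffle): [6 1 3 4 2 5 0]
After op 4 (in_shuffle): [4 6 2 1 5 3 0]
After op 5 (in_shuffle): [1 4 5 6 3 2 0]
Position 3: card 6.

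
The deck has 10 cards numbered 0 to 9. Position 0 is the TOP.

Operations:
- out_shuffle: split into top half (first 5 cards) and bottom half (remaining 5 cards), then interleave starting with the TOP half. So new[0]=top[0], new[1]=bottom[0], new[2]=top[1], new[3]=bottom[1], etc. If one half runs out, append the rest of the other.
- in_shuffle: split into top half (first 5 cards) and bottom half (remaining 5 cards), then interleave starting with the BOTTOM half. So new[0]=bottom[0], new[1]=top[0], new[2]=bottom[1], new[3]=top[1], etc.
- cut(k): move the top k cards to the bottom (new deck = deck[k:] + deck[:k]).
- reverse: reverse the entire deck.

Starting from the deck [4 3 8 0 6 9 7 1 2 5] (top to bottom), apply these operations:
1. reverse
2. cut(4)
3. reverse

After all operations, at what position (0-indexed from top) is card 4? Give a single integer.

Answer: 4

Derivation:
After op 1 (reverse): [5 2 1 7 9 6 0 8 3 4]
After op 2 (cut(4)): [9 6 0 8 3 4 5 2 1 7]
After op 3 (reverse): [7 1 2 5 4 3 8 0 6 9]
Card 4 is at position 4.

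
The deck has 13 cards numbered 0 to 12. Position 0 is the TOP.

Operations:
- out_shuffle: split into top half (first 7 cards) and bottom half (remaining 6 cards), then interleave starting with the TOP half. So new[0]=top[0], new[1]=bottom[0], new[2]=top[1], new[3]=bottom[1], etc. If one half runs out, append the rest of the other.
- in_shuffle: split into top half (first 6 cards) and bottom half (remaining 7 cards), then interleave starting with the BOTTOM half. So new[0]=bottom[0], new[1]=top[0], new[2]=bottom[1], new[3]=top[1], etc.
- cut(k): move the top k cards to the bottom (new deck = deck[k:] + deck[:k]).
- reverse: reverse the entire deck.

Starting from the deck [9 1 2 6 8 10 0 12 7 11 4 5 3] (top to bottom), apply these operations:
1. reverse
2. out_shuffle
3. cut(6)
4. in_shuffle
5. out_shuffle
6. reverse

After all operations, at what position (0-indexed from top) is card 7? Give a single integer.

After op 1 (reverse): [3 5 4 11 7 12 0 10 8 6 2 1 9]
After op 2 (out_shuffle): [3 10 5 8 4 6 11 2 7 1 12 9 0]
After op 3 (cut(6)): [11 2 7 1 12 9 0 3 10 5 8 4 6]
After op 4 (in_shuffle): [0 11 3 2 10 7 5 1 8 12 4 9 6]
After op 5 (out_shuffle): [0 1 11 8 3 12 2 4 10 9 7 6 5]
After op 6 (reverse): [5 6 7 9 10 4 2 12 3 8 11 1 0]
Card 7 is at position 2.

Answer: 2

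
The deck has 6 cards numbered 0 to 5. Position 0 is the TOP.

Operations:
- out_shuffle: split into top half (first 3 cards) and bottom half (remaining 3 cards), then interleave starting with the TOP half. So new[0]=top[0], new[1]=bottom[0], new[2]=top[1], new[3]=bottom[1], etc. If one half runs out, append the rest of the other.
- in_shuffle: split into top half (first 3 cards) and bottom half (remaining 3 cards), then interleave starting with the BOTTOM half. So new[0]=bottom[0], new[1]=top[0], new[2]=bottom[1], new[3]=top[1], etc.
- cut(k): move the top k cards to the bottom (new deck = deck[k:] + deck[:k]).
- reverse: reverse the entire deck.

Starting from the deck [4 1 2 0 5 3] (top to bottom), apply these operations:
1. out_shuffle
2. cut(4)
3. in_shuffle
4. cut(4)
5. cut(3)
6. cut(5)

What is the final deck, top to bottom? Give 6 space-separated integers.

After op 1 (out_shuffle): [4 0 1 5 2 3]
After op 2 (cut(4)): [2 3 4 0 1 5]
After op 3 (in_shuffle): [0 2 1 3 5 4]
After op 4 (cut(4)): [5 4 0 2 1 3]
After op 5 (cut(3)): [2 1 3 5 4 0]
After op 6 (cut(5)): [0 2 1 3 5 4]

Answer: 0 2 1 3 5 4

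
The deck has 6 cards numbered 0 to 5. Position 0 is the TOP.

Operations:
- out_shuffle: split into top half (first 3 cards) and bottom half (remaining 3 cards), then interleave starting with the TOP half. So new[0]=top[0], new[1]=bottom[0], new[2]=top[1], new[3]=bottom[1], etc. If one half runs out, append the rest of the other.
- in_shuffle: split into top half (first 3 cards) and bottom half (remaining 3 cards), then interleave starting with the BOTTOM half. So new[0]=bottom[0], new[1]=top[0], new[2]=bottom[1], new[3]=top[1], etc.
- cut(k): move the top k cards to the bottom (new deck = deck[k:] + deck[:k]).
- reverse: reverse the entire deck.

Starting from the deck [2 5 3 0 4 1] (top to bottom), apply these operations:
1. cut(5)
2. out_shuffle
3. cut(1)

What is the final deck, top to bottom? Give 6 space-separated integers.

After op 1 (cut(5)): [1 2 5 3 0 4]
After op 2 (out_shuffle): [1 3 2 0 5 4]
After op 3 (cut(1)): [3 2 0 5 4 1]

Answer: 3 2 0 5 4 1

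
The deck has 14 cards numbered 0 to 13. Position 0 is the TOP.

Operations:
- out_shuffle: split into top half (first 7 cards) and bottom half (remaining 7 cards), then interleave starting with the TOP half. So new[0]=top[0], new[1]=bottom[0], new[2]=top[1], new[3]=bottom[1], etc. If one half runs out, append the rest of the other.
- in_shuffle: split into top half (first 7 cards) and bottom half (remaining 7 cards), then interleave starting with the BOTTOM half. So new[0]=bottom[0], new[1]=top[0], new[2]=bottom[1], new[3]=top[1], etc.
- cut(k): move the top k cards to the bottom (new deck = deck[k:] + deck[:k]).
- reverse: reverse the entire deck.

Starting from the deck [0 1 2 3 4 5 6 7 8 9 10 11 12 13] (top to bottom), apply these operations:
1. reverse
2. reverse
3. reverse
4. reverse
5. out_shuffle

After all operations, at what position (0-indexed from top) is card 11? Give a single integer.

Answer: 9

Derivation:
After op 1 (reverse): [13 12 11 10 9 8 7 6 5 4 3 2 1 0]
After op 2 (reverse): [0 1 2 3 4 5 6 7 8 9 10 11 12 13]
After op 3 (reverse): [13 12 11 10 9 8 7 6 5 4 3 2 1 0]
After op 4 (reverse): [0 1 2 3 4 5 6 7 8 9 10 11 12 13]
After op 5 (out_shuffle): [0 7 1 8 2 9 3 10 4 11 5 12 6 13]
Card 11 is at position 9.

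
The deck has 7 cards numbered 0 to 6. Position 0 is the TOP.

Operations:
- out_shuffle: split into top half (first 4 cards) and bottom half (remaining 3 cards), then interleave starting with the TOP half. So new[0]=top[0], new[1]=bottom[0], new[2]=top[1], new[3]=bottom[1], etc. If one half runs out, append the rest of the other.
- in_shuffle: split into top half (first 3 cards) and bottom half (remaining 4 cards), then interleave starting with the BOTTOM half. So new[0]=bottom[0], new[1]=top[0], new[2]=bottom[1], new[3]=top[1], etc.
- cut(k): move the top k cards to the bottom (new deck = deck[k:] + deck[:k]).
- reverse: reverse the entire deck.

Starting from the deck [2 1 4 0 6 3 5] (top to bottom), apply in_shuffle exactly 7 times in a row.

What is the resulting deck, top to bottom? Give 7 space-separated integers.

After op 1 (in_shuffle): [0 2 6 1 3 4 5]
After op 2 (in_shuffle): [1 0 3 2 4 6 5]
After op 3 (in_shuffle): [2 1 4 0 6 3 5]
After op 4 (in_shuffle): [0 2 6 1 3 4 5]
After op 5 (in_shuffle): [1 0 3 2 4 6 5]
After op 6 (in_shuffle): [2 1 4 0 6 3 5]
After op 7 (in_shuffle): [0 2 6 1 3 4 5]

Answer: 0 2 6 1 3 4 5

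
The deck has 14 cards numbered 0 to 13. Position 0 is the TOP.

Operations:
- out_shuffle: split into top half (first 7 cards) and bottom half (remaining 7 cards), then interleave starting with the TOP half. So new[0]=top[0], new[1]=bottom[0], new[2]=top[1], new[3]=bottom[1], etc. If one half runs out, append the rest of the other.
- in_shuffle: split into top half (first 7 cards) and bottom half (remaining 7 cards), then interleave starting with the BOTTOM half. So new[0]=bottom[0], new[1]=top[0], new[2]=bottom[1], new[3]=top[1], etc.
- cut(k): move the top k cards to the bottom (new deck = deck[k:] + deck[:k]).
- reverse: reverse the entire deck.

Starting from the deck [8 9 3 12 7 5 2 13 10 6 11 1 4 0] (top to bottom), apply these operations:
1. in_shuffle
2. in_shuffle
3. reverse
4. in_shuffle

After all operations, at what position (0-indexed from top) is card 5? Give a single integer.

Answer: 11

Derivation:
After op 1 (in_shuffle): [13 8 10 9 6 3 11 12 1 7 4 5 0 2]
After op 2 (in_shuffle): [12 13 1 8 7 10 4 9 5 6 0 3 2 11]
After op 3 (reverse): [11 2 3 0 6 5 9 4 10 7 8 1 13 12]
After op 4 (in_shuffle): [4 11 10 2 7 3 8 0 1 6 13 5 12 9]
Card 5 is at position 11.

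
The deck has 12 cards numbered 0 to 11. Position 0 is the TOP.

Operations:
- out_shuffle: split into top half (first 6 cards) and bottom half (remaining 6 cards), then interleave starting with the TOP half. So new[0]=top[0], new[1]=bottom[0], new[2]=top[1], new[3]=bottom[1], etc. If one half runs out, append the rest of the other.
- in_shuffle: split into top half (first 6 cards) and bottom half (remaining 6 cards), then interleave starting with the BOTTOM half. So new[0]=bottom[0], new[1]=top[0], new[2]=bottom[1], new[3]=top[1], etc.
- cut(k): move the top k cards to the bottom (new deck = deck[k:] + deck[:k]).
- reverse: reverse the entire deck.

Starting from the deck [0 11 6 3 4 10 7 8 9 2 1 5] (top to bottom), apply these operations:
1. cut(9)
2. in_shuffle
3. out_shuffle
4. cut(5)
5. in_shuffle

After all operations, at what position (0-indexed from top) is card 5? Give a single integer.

Answer: 11

Derivation:
After op 1 (cut(9)): [2 1 5 0 11 6 3 4 10 7 8 9]
After op 2 (in_shuffle): [3 2 4 1 10 5 7 0 8 11 9 6]
After op 3 (out_shuffle): [3 7 2 0 4 8 1 11 10 9 5 6]
After op 4 (cut(5)): [8 1 11 10 9 5 6 3 7 2 0 4]
After op 5 (in_shuffle): [6 8 3 1 7 11 2 10 0 9 4 5]
Card 5 is at position 11.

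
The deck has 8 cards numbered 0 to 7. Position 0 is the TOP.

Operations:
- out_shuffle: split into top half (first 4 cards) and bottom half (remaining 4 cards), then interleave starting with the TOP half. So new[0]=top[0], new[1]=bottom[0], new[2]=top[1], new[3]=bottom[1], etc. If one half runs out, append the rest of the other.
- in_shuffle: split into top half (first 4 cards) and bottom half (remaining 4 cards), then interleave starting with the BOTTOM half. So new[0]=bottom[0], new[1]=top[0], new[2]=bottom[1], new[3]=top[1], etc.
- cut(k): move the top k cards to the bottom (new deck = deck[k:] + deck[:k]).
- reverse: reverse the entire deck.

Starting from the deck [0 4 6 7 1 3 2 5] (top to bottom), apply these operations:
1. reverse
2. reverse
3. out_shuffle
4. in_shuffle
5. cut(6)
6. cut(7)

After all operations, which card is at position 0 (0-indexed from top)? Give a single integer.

Answer: 4

Derivation:
After op 1 (reverse): [5 2 3 1 7 6 4 0]
After op 2 (reverse): [0 4 6 7 1 3 2 5]
After op 3 (out_shuffle): [0 1 4 3 6 2 7 5]
After op 4 (in_shuffle): [6 0 2 1 7 4 5 3]
After op 5 (cut(6)): [5 3 6 0 2 1 7 4]
After op 6 (cut(7)): [4 5 3 6 0 2 1 7]
Position 0: card 4.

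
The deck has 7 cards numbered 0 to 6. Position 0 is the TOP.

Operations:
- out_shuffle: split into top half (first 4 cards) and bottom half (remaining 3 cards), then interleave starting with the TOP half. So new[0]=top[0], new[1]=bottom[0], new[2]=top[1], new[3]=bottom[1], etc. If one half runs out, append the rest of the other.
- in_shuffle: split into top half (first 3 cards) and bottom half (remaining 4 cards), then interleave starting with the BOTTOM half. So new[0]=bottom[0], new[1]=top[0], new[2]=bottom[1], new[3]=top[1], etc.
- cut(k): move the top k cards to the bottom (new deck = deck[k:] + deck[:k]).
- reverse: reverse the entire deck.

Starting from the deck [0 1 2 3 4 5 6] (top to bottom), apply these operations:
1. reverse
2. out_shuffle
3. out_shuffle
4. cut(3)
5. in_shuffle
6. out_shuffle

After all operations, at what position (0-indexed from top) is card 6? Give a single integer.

Answer: 4

Derivation:
After op 1 (reverse): [6 5 4 3 2 1 0]
After op 2 (out_shuffle): [6 2 5 1 4 0 3]
After op 3 (out_shuffle): [6 4 2 0 5 3 1]
After op 4 (cut(3)): [0 5 3 1 6 4 2]
After op 5 (in_shuffle): [1 0 6 5 4 3 2]
After op 6 (out_shuffle): [1 4 0 3 6 2 5]
Card 6 is at position 4.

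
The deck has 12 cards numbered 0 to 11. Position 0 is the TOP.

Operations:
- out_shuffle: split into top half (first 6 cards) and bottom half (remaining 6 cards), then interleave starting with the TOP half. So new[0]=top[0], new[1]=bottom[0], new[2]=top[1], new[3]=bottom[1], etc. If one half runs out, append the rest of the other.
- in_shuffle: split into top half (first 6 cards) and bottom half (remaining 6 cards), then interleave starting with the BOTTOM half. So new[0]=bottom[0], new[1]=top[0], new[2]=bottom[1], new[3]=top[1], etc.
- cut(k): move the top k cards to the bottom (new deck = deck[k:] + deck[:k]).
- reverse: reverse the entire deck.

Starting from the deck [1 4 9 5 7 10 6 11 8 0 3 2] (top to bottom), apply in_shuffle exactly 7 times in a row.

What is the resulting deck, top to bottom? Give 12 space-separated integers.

Answer: 10 2 7 3 5 0 9 8 4 11 1 6

Derivation:
After op 1 (in_shuffle): [6 1 11 4 8 9 0 5 3 7 2 10]
After op 2 (in_shuffle): [0 6 5 1 3 11 7 4 2 8 10 9]
After op 3 (in_shuffle): [7 0 4 6 2 5 8 1 10 3 9 11]
After op 4 (in_shuffle): [8 7 1 0 10 4 3 6 9 2 11 5]
After op 5 (in_shuffle): [3 8 6 7 9 1 2 0 11 10 5 4]
After op 6 (in_shuffle): [2 3 0 8 11 6 10 7 5 9 4 1]
After op 7 (in_shuffle): [10 2 7 3 5 0 9 8 4 11 1 6]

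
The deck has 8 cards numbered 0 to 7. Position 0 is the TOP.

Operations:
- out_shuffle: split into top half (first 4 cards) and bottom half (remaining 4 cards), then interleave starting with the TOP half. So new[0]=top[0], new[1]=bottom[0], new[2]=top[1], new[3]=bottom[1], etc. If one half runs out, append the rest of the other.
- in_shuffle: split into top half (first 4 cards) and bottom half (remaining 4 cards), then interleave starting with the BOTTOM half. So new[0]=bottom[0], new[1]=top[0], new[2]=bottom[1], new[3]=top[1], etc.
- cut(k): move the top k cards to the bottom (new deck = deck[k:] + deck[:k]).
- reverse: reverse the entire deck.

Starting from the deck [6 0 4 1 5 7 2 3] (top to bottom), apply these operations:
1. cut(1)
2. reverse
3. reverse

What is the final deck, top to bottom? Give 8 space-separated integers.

After op 1 (cut(1)): [0 4 1 5 7 2 3 6]
After op 2 (reverse): [6 3 2 7 5 1 4 0]
After op 3 (reverse): [0 4 1 5 7 2 3 6]

Answer: 0 4 1 5 7 2 3 6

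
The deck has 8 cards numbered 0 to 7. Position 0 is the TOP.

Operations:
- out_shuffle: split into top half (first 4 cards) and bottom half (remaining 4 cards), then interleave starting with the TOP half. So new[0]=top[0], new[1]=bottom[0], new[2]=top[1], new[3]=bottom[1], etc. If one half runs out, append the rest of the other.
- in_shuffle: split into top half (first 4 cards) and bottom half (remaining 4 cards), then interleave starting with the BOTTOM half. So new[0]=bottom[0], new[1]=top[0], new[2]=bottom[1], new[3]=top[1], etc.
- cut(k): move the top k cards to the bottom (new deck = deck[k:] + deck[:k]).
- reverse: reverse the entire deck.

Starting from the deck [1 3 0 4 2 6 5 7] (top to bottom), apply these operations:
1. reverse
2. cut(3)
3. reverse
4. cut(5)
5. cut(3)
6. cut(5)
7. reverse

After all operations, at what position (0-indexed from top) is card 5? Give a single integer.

After op 1 (reverse): [7 5 6 2 4 0 3 1]
After op 2 (cut(3)): [2 4 0 3 1 7 5 6]
After op 3 (reverse): [6 5 7 1 3 0 4 2]
After op 4 (cut(5)): [0 4 2 6 5 7 1 3]
After op 5 (cut(3)): [6 5 7 1 3 0 4 2]
After op 6 (cut(5)): [0 4 2 6 5 7 1 3]
After op 7 (reverse): [3 1 7 5 6 2 4 0]
Card 5 is at position 3.

Answer: 3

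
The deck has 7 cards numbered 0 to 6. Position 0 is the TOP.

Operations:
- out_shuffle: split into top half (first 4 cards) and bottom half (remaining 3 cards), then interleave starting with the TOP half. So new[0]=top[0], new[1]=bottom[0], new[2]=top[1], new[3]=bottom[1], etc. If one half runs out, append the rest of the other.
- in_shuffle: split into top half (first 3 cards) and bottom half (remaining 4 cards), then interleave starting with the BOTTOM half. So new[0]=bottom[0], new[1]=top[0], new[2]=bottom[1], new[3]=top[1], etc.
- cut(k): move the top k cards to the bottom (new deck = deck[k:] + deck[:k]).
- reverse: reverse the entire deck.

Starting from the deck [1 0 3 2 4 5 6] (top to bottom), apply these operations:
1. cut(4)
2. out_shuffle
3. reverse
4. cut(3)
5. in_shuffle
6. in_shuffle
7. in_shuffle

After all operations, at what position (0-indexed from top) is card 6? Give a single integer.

After op 1 (cut(4)): [4 5 6 1 0 3 2]
After op 2 (out_shuffle): [4 0 5 3 6 2 1]
After op 3 (reverse): [1 2 6 3 5 0 4]
After op 4 (cut(3)): [3 5 0 4 1 2 6]
After op 5 (in_shuffle): [4 3 1 5 2 0 6]
After op 6 (in_shuffle): [5 4 2 3 0 1 6]
After op 7 (in_shuffle): [3 5 0 4 1 2 6]
Card 6 is at position 6.

Answer: 6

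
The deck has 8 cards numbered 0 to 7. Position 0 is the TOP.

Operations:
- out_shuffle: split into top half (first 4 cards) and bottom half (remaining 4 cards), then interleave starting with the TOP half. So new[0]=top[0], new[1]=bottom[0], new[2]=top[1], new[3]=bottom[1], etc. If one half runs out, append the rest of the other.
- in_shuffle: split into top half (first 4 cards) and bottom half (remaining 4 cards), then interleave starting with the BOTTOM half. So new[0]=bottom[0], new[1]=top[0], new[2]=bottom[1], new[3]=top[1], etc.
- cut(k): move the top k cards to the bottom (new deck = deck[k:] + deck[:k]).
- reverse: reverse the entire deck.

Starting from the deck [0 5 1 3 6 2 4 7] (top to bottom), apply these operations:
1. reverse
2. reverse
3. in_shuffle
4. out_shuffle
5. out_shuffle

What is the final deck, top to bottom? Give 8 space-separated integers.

Answer: 6 2 4 7 0 5 1 3

Derivation:
After op 1 (reverse): [7 4 2 6 3 1 5 0]
After op 2 (reverse): [0 5 1 3 6 2 4 7]
After op 3 (in_shuffle): [6 0 2 5 4 1 7 3]
After op 4 (out_shuffle): [6 4 0 1 2 7 5 3]
After op 5 (out_shuffle): [6 2 4 7 0 5 1 3]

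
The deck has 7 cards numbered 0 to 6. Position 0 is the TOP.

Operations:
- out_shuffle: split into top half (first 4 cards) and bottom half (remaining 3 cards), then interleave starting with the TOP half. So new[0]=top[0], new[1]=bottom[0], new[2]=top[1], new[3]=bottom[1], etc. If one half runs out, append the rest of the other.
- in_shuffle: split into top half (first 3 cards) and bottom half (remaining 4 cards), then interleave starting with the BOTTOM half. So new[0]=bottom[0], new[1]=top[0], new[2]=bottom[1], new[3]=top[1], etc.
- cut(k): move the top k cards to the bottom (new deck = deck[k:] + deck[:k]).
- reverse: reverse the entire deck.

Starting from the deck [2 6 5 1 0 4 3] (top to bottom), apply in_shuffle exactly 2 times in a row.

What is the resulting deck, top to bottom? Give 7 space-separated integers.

After op 1 (in_shuffle): [1 2 0 6 4 5 3]
After op 2 (in_shuffle): [6 1 4 2 5 0 3]

Answer: 6 1 4 2 5 0 3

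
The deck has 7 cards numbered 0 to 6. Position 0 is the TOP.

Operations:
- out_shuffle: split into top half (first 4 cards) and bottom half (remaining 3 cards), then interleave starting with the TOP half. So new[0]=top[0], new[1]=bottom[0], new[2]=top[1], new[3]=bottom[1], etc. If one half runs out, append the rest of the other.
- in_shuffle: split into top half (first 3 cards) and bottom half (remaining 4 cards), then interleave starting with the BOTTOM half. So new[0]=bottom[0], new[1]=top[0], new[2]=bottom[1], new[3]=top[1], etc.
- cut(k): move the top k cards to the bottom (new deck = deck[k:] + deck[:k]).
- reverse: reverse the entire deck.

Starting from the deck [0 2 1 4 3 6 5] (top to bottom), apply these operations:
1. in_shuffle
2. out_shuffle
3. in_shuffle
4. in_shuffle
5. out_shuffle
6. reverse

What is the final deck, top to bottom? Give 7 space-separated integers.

After op 1 (in_shuffle): [4 0 3 2 6 1 5]
After op 2 (out_shuffle): [4 6 0 1 3 5 2]
After op 3 (in_shuffle): [1 4 3 6 5 0 2]
After op 4 (in_shuffle): [6 1 5 4 0 3 2]
After op 5 (out_shuffle): [6 0 1 3 5 2 4]
After op 6 (reverse): [4 2 5 3 1 0 6]

Answer: 4 2 5 3 1 0 6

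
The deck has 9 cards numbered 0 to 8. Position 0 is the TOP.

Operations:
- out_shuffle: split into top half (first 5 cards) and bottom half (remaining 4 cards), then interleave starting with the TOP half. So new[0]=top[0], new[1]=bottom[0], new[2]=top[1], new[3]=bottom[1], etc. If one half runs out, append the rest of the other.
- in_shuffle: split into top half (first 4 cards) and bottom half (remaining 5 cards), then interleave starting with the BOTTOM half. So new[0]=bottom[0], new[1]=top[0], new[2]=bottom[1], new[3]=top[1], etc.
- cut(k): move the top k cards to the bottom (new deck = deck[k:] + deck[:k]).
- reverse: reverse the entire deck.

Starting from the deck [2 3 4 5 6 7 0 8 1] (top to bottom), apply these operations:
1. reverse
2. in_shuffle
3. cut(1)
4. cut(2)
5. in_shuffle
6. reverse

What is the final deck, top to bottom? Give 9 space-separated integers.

Answer: 5 3 1 0 6 4 2 8 7

Derivation:
After op 1 (reverse): [1 8 0 7 6 5 4 3 2]
After op 2 (in_shuffle): [6 1 5 8 4 0 3 7 2]
After op 3 (cut(1)): [1 5 8 4 0 3 7 2 6]
After op 4 (cut(2)): [8 4 0 3 7 2 6 1 5]
After op 5 (in_shuffle): [7 8 2 4 6 0 1 3 5]
After op 6 (reverse): [5 3 1 0 6 4 2 8 7]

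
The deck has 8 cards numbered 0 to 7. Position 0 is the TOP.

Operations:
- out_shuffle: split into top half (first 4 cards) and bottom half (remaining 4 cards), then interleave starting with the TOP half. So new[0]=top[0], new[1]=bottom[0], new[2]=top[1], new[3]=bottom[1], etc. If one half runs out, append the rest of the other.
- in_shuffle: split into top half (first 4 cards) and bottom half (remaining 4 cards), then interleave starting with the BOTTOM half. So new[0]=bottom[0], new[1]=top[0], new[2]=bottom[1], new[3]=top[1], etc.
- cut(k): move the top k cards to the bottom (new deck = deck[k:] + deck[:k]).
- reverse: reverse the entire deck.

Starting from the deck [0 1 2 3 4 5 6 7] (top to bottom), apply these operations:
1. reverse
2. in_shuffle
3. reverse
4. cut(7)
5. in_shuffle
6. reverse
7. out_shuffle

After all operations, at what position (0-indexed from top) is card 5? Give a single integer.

After op 1 (reverse): [7 6 5 4 3 2 1 0]
After op 2 (in_shuffle): [3 7 2 6 1 5 0 4]
After op 3 (reverse): [4 0 5 1 6 2 7 3]
After op 4 (cut(7)): [3 4 0 5 1 6 2 7]
After op 5 (in_shuffle): [1 3 6 4 2 0 7 5]
After op 6 (reverse): [5 7 0 2 4 6 3 1]
After op 7 (out_shuffle): [5 4 7 6 0 3 2 1]
Card 5 is at position 0.

Answer: 0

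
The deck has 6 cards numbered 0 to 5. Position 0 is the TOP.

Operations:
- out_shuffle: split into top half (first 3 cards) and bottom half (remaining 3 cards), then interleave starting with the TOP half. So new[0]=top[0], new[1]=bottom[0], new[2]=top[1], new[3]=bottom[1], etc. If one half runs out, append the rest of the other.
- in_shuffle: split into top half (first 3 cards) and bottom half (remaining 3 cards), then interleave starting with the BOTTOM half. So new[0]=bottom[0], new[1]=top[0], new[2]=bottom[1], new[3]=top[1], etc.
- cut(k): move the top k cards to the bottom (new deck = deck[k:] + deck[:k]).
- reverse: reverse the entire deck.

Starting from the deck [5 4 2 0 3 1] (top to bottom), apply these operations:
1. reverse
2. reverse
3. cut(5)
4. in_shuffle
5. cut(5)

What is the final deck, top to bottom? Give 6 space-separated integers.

Answer: 4 2 1 0 5 3

Derivation:
After op 1 (reverse): [1 3 0 2 4 5]
After op 2 (reverse): [5 4 2 0 3 1]
After op 3 (cut(5)): [1 5 4 2 0 3]
After op 4 (in_shuffle): [2 1 0 5 3 4]
After op 5 (cut(5)): [4 2 1 0 5 3]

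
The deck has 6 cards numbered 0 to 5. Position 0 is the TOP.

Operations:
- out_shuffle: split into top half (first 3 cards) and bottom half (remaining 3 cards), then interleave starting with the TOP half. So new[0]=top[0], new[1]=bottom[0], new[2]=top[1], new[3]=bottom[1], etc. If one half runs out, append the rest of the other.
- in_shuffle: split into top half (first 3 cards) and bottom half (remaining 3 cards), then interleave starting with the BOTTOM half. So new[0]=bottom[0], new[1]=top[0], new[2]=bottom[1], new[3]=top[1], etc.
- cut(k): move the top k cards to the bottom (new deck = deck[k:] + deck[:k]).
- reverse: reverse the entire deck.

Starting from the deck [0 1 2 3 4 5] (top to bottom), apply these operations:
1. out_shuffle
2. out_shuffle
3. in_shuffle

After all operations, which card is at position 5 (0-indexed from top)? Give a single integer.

Answer: 3

Derivation:
After op 1 (out_shuffle): [0 3 1 4 2 5]
After op 2 (out_shuffle): [0 4 3 2 1 5]
After op 3 (in_shuffle): [2 0 1 4 5 3]
Position 5: card 3.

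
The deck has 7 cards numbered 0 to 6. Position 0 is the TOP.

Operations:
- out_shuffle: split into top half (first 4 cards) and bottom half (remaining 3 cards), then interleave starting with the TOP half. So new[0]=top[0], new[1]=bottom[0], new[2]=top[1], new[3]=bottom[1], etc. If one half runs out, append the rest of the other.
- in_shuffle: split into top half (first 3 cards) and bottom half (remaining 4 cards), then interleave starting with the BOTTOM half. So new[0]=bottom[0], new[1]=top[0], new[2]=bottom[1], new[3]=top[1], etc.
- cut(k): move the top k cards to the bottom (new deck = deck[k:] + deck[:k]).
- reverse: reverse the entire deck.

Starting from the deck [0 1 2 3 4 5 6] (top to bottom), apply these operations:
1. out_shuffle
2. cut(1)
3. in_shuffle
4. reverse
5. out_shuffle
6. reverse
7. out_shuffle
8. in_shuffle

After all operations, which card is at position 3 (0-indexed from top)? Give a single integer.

After op 1 (out_shuffle): [0 4 1 5 2 6 3]
After op 2 (cut(1)): [4 1 5 2 6 3 0]
After op 3 (in_shuffle): [2 4 6 1 3 5 0]
After op 4 (reverse): [0 5 3 1 6 4 2]
After op 5 (out_shuffle): [0 6 5 4 3 2 1]
After op 6 (reverse): [1 2 3 4 5 6 0]
After op 7 (out_shuffle): [1 5 2 6 3 0 4]
After op 8 (in_shuffle): [6 1 3 5 0 2 4]
Position 3: card 5.

Answer: 5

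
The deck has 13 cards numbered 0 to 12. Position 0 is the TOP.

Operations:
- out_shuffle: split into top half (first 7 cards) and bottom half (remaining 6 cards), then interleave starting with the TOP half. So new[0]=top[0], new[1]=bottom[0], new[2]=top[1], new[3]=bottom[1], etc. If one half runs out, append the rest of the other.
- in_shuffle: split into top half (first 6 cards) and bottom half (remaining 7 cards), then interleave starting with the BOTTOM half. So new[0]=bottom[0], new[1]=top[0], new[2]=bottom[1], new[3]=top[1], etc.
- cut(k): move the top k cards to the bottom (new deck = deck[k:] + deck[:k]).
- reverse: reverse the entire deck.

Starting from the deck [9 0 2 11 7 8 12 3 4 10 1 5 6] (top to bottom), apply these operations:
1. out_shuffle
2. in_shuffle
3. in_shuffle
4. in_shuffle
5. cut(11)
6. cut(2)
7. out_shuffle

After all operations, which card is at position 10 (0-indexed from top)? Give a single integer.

After op 1 (out_shuffle): [9 3 0 4 2 10 11 1 7 5 8 6 12]
After op 2 (in_shuffle): [11 9 1 3 7 0 5 4 8 2 6 10 12]
After op 3 (in_shuffle): [5 11 4 9 8 1 2 3 6 7 10 0 12]
After op 4 (in_shuffle): [2 5 3 11 6 4 7 9 10 8 0 1 12]
After op 5 (cut(11)): [1 12 2 5 3 11 6 4 7 9 10 8 0]
After op 6 (cut(2)): [2 5 3 11 6 4 7 9 10 8 0 1 12]
After op 7 (out_shuffle): [2 9 5 10 3 8 11 0 6 1 4 12 7]
Position 10: card 4.

Answer: 4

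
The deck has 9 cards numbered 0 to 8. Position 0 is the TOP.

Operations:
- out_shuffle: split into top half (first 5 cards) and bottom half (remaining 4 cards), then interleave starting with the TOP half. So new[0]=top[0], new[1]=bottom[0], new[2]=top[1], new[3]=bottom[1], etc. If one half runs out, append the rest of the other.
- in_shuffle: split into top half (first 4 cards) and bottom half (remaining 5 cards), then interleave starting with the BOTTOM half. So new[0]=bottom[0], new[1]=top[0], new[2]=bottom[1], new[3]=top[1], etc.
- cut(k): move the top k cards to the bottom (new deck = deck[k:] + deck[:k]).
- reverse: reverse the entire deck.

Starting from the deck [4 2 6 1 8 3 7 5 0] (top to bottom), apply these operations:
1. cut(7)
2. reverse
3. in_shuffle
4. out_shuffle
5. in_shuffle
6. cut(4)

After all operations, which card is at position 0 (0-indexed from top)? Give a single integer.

After op 1 (cut(7)): [5 0 4 2 6 1 8 3 7]
After op 2 (reverse): [7 3 8 1 6 2 4 0 5]
After op 3 (in_shuffle): [6 7 2 3 4 8 0 1 5]
After op 4 (out_shuffle): [6 8 7 0 2 1 3 5 4]
After op 5 (in_shuffle): [2 6 1 8 3 7 5 0 4]
After op 6 (cut(4)): [3 7 5 0 4 2 6 1 8]
Position 0: card 3.

Answer: 3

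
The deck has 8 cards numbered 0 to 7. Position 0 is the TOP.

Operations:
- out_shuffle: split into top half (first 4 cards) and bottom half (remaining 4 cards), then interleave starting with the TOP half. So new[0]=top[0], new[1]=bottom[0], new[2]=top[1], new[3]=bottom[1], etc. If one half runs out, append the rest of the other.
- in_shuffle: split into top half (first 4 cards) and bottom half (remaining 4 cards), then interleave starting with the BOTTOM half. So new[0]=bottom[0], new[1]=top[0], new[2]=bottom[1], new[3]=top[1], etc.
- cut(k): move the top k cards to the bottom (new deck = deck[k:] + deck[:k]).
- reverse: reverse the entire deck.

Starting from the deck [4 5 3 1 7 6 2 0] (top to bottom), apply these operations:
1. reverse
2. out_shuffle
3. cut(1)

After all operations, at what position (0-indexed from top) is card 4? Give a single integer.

After op 1 (reverse): [0 2 6 7 1 3 5 4]
After op 2 (out_shuffle): [0 1 2 3 6 5 7 4]
After op 3 (cut(1)): [1 2 3 6 5 7 4 0]
Card 4 is at position 6.

Answer: 6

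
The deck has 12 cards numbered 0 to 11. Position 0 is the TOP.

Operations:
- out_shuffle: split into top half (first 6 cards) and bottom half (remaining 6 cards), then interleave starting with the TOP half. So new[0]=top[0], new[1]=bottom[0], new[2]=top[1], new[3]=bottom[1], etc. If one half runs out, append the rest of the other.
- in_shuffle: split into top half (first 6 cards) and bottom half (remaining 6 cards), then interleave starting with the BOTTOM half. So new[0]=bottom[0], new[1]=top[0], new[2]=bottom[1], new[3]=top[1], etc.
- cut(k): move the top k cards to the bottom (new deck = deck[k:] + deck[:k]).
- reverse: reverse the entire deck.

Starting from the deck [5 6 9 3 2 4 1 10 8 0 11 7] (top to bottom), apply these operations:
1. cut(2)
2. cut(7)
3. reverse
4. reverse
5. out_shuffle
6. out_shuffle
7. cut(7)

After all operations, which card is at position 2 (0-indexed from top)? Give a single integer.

Answer: 9

Derivation:
After op 1 (cut(2)): [9 3 2 4 1 10 8 0 11 7 5 6]
After op 2 (cut(7)): [0 11 7 5 6 9 3 2 4 1 10 8]
After op 3 (reverse): [8 10 1 4 2 3 9 6 5 7 11 0]
After op 4 (reverse): [0 11 7 5 6 9 3 2 4 1 10 8]
After op 5 (out_shuffle): [0 3 11 2 7 4 5 1 6 10 9 8]
After op 6 (out_shuffle): [0 5 3 1 11 6 2 10 7 9 4 8]
After op 7 (cut(7)): [10 7 9 4 8 0 5 3 1 11 6 2]
Position 2: card 9.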